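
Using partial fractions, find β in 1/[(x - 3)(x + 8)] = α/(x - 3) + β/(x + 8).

Cover-up at x = -8: β = 1/(-8 - 3) = -1/11


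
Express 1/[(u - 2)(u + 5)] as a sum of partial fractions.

1/(u - 2)(u + 5) = P/(u - 2) + Q/(u + 5). P = 1/(2 + 5) = 1/7, Q = 1/(-5 - 2) = -1/7
Result: (1/7)/(u - 2) - (1/7)/(u + 5)


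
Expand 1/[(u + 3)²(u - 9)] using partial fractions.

Cover-up at u=9: C = 1/(9 + 3)² = 1/144. Cover-up at u=-3: B = 1/(-3 - 9) = -1/12. Comparing u² coeff: A = -C = -1/144
Result: (-1/144)/(u + 3) - (1/12)/(u + 3)² + (1/144)/(u - 9)


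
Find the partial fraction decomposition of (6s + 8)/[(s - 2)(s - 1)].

At s=2: α = (6·2 + 8)/(2 - 1) = 20. At s=1: β = (6·1 + 8)/(1 - 2) = -14
Result: 20/(s - 2) - 14/(s - 1)


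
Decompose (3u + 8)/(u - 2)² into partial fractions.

(3u + 8) = P(u - 2) + Q. At u = 2: Q = 3·2 + 8 = 14. Coeff of u: P = 3
Result: 3/(u - 2) + 14/(u - 2)²


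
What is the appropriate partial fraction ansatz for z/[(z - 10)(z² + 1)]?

Linear + irreducible quadratic: A/(z - 10) + (Bz + C)/(z² + 1)


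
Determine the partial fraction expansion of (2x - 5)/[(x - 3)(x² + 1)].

At x=3: A = (2·3 - 5)/(3² + 1) = 1/10. B = -A = -1/10, C = 2 - 3·A = 17/10
Result: (1/10)/(x - 3) - ((1/10)x - 17/10)/(x² + 1)


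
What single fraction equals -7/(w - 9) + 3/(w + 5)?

Common denominator (w - 9)(w + 5). Numerator: -7(w + 5) + 3(w - 9) = (-7w - 35) + (3w - 27) = -4w - 62
Result: (-4w - 62)/[(w - 9)(w + 5)]


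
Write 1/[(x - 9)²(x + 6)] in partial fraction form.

Cover-up at x=-6: γ = 1/(-6 - 9)² = 1/225. Cover-up at x=9: β = 1/(9 + 6) = 1/15. Comparing x² coeff: α = -γ = -1/225
Result: (-1/225)/(x - 9) + (1/15)/(x - 9)² + (1/225)/(x + 6)


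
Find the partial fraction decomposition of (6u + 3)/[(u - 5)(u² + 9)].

At u=5: A = (6·5 + 3)/(5² + 9) = 33/34. B = -A = -33/34, C = 6 - 5·A = 39/34
Result: (33/34)/(u - 5) - ((33/34)u - 39/34)/(u² + 9)


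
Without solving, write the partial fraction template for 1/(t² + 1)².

Repeated quadratic factor: (Pt + Q)/(t² + 1) + (Rt + S)/(t² + 1)²


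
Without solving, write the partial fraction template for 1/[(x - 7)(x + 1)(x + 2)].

Three distinct linear factors: P/(x - 7) + Q/(x + 1) + R/(x + 2)


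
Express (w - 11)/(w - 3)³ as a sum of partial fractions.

(w - 11) = A(w - 3)² + B(w - 3) + C. At w = 3: C = 1·3 - 11 = -8. Coefficients: A = 0, B = 1
Result: 1/(w - 3)² - 8/(w - 3)³


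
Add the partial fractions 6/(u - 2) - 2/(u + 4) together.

Common denominator (u - 2)(u + 4). Numerator: 6(u + 4) - 2(u - 2) = (6u + 24) - (2u - 4) = 4u + 28
Result: (4u + 28)/[(u - 2)(u + 4)]


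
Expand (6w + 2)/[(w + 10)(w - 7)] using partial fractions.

At w=-10: P = (6·(-10) + 2)/(-10 - 7) = 58/17. At w=7: Q = (6·7 + 2)/(7 + 10) = 44/17
Result: (58/17)/(w + 10) + (44/17)/(w - 7)


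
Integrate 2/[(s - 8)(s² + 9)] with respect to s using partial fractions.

Cover-up at s=8: α = 2/(8²+9) = 2/73. Coeff matching: β = -2/73, γ = -16/73. Decomposition: (2/73)/(s - 8) - ((2/73)s + 16/73)/(s² + 9). Integrate: linear → ln, quadratic → (1/2)ln + arctan: (2/73) ln|(s - 8)| - (1/73) ln(s² + 9) - (16/219) arctan(s/3) + C


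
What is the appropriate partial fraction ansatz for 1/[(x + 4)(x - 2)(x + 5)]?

Three distinct linear factors: P/(x + 4) + Q/(x - 2) + R/(x + 5)


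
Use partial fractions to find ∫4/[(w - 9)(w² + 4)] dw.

Cover-up at w=9: A = 4/(9²+4) = 4/85. Coeff matching: B = -4/85, C = -36/85. Decomposition: (4/85)/(w - 9) - ((4/85)w + 36/85)/(w² + 4). Integrate: linear → ln, quadratic → (1/2)ln + arctan: (4/85) ln|(w - 9)| - (2/85) ln(w² + 4) - (18/85) arctan(w/2) + C


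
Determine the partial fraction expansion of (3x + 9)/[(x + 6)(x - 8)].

At x=-6: A = (3·(-6) + 9)/(-6 - 8) = 9/14. At x=8: B = (3·8 + 9)/(8 + 6) = 33/14
Result: (9/14)/(x + 6) + (33/14)/(x - 8)


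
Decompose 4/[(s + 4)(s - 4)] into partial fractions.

4/(s + 4)(s - 4) = α/(s + 4) + β/(s - 4). α = 4/(-4 - 4) = -1/2, β = 4/(4 + 4) = 1/2
Result: (-1/2)/(s + 4) + (1/2)/(s - 4)


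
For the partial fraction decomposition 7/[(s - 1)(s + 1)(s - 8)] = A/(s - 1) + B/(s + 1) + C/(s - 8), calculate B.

Cover-up at s = -1: B = 7/[(-1 - 1)(-1 - 8)] = 7/[(-2)(-9)] = 7/18


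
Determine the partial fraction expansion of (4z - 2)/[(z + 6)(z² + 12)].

At z=-6: P = (4·(-6) - 2)/((-6)² + 12) = -13/24. Q = -P = 13/24, R = 4 - (-6)·P = 3/4
Result: (-13/24)/(z + 6) + ((13/24)z + 3/4)/(z² + 12)


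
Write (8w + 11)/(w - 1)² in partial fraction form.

(8w + 11) = A(w - 1) + B. At w = 1: B = 8·1 + 11 = 19. Coeff of w: A = 8
Result: 8/(w - 1) + 19/(w - 1)²


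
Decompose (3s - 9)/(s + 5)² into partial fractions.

(3s - 9) = P(s + 5) + Q. At s = -5: Q = 3·(-5) - 9 = -24. Coeff of s: P = 3
Result: 3/(s + 5) - 24/(s + 5)²


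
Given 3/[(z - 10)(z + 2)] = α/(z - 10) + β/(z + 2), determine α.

Cover-up at z = 10: α = 3/(10 + 2) = 3/12 = 1/4


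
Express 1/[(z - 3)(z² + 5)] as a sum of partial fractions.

Cover-up at z = 3: α = 1/(3² + 5) = 1/14. Then β = -α = -1/14, γ = -α·(0 + 3) = -3/14
Result: (1/14)/(z - 3) - ((1/14)z + 3/14)/(z² + 5)


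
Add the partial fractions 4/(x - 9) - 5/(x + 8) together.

Common denominator (x - 9)(x + 8). Numerator: 4(x + 8) - 5(x - 9) = (4x + 32) - (5x - 45) = -x + 77
Result: (-x + 77)/[(x - 9)(x + 8)]


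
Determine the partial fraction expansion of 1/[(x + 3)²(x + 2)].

Cover-up at x=-2: R = 1/(-2 + 3)² = 1. Cover-up at x=-3: Q = 1/(-3 + 2) = -1. Comparing x² coeff: P = -R = -1
Result: -1/(x + 3) - 1/(x + 3)² + 1/(x + 2)


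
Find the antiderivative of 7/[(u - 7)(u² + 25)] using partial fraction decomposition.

Cover-up at u=7: A = 7/(7²+25) = 7/74. Coeff matching: B = -7/74, C = -49/74. Decomposition: (7/74)/(u - 7) - ((7/74)u + 49/74)/(u² + 25). Integrate: linear → ln, quadratic → (1/2)ln + arctan: (7/74) ln|(u - 7)| - (7/148) ln(u² + 25) - (49/370) arctan(u/5) + C


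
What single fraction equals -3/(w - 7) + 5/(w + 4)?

Common denominator (w - 7)(w + 4). Numerator: -3(w + 4) + 5(w - 7) = (-3w - 12) + (5w - 35) = 2w - 47
Result: (2w - 47)/[(w - 7)(w + 4)]


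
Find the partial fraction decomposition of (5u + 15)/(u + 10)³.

(5u + 15) = P(u + 10)² + Q(u + 10) + R. At u = -10: R = 5·(-10) + 15 = -35. Coefficients: P = 0, Q = 5
Result: 5/(u + 10)² - 35/(u + 10)³


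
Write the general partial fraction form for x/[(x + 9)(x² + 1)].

Linear + irreducible quadratic: A/(x + 9) + (Bx + C)/(x² + 1)


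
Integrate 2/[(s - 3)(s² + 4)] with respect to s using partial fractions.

Cover-up at s=3: P = 2/(3²+4) = 2/13. Coeff matching: Q = -2/13, R = -6/13. Decomposition: (2/13)/(s - 3) - ((2/13)s + 6/13)/(s² + 4). Integrate: linear → ln, quadratic → (1/2)ln + arctan: (2/13) ln|(s - 3)| - (1/13) ln(s² + 4) - (3/13) arctan(s/2) + C


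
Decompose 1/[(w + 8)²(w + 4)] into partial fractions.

Cover-up at w=-4: R = 1/(-4 + 8)² = 1/16. Cover-up at w=-8: Q = 1/(-8 + 4) = -1/4. Comparing w² coeff: P = -R = -1/16
Result: (-1/16)/(w + 8) - (1/4)/(w + 8)² + (1/16)/(w + 4)


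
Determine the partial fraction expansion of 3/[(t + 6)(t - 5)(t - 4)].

Using cover-up method: α = 3/110, β = 3/11, γ = -3/10
Result: (3/110)/(t + 6) + (3/11)/(t - 5) - (3/10)/(t - 4)


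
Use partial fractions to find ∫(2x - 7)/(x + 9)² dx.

Decompose: P = 2, Q = 2·(-9) - 7 = -25, so (2x - 7)/(x + 9)² = 2/(x + 9) - 25/(x + 9)². Integrate: ∫ P/(x + 9) dx = 2 ln|(x + 9)|; ∫ Q/(x + 9)² dx = 25/(x + 9). Sum: 2 ln|(x + 9)| + 25/(x + 9) + C


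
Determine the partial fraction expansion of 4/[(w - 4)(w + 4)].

4/(w - 4)(w + 4) = A/(w - 4) + B/(w + 4). A = 4/(4 + 4) = 1/2, B = 4/(-4 - 4) = -1/2
Result: (1/2)/(w - 4) - (1/2)/(w + 4)


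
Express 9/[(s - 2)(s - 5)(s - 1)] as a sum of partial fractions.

Using cover-up method: α = -3, β = 3/4, γ = 9/4
Result: -3/(s - 2) + (3/4)/(s - 5) + (9/4)/(s - 1)


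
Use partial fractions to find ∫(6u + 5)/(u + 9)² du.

Decompose: α = 6, β = 6·(-9) + 5 = -49, so (6u + 5)/(u + 9)² = 6/(u + 9) - 49/(u + 9)². Integrate: ∫ α/(u + 9) du = 6 ln|(u + 9)|; ∫ β/(u + 9)² du = 49/(u + 9). Sum: 6 ln|(u + 9)| + 49/(u + 9) + C


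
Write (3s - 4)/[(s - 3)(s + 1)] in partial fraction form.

At s=3: A = (3·3 - 4)/(3 + 1) = 5/4. At s=-1: B = (3·(-1) - 4)/(-1 - 3) = 7/4
Result: (5/4)/(s - 3) + (7/4)/(s + 1)


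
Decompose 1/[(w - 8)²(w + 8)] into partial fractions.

Cover-up at w=-8: R = 1/(-8 - 8)² = 1/256. Cover-up at w=8: Q = 1/(8 + 8) = 1/16. Comparing w² coeff: P = -R = -1/256
Result: (-1/256)/(w - 8) + (1/16)/(w - 8)² + (1/256)/(w + 8)


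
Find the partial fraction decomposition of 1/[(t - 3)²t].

Cover-up at t=0: R = 1/(0 - 3)² = 1/9. Cover-up at t=3: Q = 1/(3 - 0) = 1/3. Comparing t² coeff: P = -R = -1/9
Result: (-1/9)/(t - 3) + (1/3)/(t - 3)² + (1/9)/t


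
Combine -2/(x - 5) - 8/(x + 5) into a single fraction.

Common denominator (x - 5)(x + 5). Numerator: -2(x + 5) - 8(x - 5) = (-2x - 10) - (8x - 40) = -10x + 30
Result: (-10x + 30)/[(x - 5)(x + 5)]


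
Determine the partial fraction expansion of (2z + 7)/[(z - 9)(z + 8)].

At z=9: A = (2·9 + 7)/(9 + 8) = 25/17. At z=-8: B = (2·(-8) + 7)/(-8 - 9) = 9/17
Result: (25/17)/(z - 9) + (9/17)/(z + 8)


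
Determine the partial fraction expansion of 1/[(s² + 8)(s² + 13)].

Coefficient matching gives P = R = 0, Q = 1/(13-8) = 1/5, S = -Q = -1/5
Result: (1/5)/(s² + 8) - (1/5)/(s² + 13)


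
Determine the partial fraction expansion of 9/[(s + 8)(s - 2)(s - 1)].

Using cover-up method: P = 1/10, Q = 9/10, R = -1
Result: (1/10)/(s + 8) + (9/10)/(s - 2) - 1/(s - 1)


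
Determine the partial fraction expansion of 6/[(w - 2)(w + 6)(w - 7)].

Using cover-up method: A = -3/20, B = 3/52, C = 6/65
Result: (-3/20)/(w - 2) + (3/52)/(w + 6) + (6/65)/(w - 7)


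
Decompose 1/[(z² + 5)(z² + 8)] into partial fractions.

Coefficient matching gives α = γ = 0, β = 1/(8-5) = 1/3, δ = -β = -1/3
Result: (1/3)/(z² + 5) - (1/3)/(z² + 8)


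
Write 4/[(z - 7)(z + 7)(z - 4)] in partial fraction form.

Using cover-up method: A = 2/21, B = 2/77, C = -4/33
Result: (2/21)/(z - 7) + (2/77)/(z + 7) - (4/33)/(z - 4)


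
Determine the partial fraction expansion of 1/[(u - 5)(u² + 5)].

Cover-up at u = 5: α = 1/(5² + 5) = 1/30. Then β = -α = -1/30, γ = -α·(0 + 5) = -1/6
Result: (1/30)/(u - 5) - ((1/30)u + 1/6)/(u² + 5)


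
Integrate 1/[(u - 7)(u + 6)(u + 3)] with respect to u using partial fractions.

Cover-up: A = 1/130, B = 1/39, C = -1/30. Decomposition: (1/130)/(u - 7) + (1/39)/(u + 6) - (1/30)/(u + 3). Integrate each term: (1/130) ln|(u - 7)| + (1/39) ln|(u + 6)| - (1/30) ln|(u + 3)| + C


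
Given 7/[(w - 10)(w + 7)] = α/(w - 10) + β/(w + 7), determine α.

Cover-up at w = 10: α = 7/(10 + 7) = 7/17


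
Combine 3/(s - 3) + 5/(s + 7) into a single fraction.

Common denominator (s - 3)(s + 7). Numerator: 3(s + 7) + 5(s - 3) = (3s + 21) + (5s - 15) = 8s + 6
Result: (8s + 6)/[(s - 3)(s + 7)]


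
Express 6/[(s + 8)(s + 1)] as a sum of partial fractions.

6/(s + 8)(s + 1) = P/(s + 8) + Q/(s + 1). P = 6/(-8 + 1) = -6/7, Q = 6/(-1 + 8) = 6/7
Result: (-6/7)/(s + 8) + (6/7)/(s + 1)


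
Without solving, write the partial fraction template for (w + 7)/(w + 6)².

Repeated linear factor: A/(w + 6) + B/(w + 6)²


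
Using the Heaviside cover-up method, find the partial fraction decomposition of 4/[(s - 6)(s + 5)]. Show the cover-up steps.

Cover (s - 6): set s=6, get α = 4/(6 + 5) = 4/11. Cover (s + 5): set s=-5, get β = 4/(-5 - 6) = -4/11.
Result: (4/11)/(s - 6) - (4/11)/(s + 5)


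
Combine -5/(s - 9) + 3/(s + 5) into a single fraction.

Common denominator (s - 9)(s + 5). Numerator: -5(s + 5) + 3(s - 9) = (-5s - 25) + (3s - 27) = -2s - 52
Result: (-2s - 52)/[(s - 9)(s + 5)]


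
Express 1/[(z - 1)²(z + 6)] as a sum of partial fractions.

Cover-up at z=-6: C = 1/(-6 - 1)² = 1/49. Cover-up at z=1: B = 1/(1 + 6) = 1/7. Comparing z² coeff: A = -C = -1/49
Result: (-1/49)/(z - 1) + (1/7)/(z - 1)² + (1/49)/(z + 6)


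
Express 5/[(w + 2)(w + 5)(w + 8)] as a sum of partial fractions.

Using cover-up method: α = 5/18, β = -5/9, γ = 5/18
Result: (5/18)/(w + 2) - (5/9)/(w + 5) + (5/18)/(w + 8)


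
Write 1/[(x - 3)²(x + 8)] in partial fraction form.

Cover-up at x=-8: R = 1/(-8 - 3)² = 1/121. Cover-up at x=3: Q = 1/(3 + 8) = 1/11. Comparing x² coeff: P = -R = -1/121
Result: (-1/121)/(x - 3) + (1/11)/(x - 3)² + (1/121)/(x + 8)


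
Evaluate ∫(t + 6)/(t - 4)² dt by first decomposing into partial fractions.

Decompose: P = 1, Q = 1·4 + 6 = 10, so (t + 6)/(t - 4)² = 1/(t - 4) + 10/(t - 4)². Integrate: ∫ P/(t - 4) dt = ln|(t - 4)|; ∫ Q/(t - 4)² dt = -10/(t - 4). Sum: ln|(t - 4)| - 10/(t - 4) + C


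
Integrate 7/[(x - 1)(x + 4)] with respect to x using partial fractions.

Decompose: 7/[(x - 1)(x + 4)] = (7/5)/(x - 1) - (7/5)/(x + 4). Integrate each term: (7/5) ln|(x - 1)| - (7/5) ln|(x + 4)| + C


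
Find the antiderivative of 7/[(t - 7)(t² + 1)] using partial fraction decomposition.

Cover-up at t=7: P = 7/(7²+1) = 7/50. Coeff matching: Q = -7/50, R = -49/50. Decomposition: (7/50)/(t - 7) - ((7/50)t + 49/50)/(t² + 1). Integrate: linear → ln, quadratic → (1/2)ln + arctan: (7/50) ln|(t - 7)| - (7/100) ln(t² + 1) - (49/50) arctan(t) + C


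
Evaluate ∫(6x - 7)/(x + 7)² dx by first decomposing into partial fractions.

Decompose: P = 6, Q = 6·(-7) - 7 = -49, so (6x - 7)/(x + 7)² = 6/(x + 7) - 49/(x + 7)². Integrate: ∫ P/(x + 7) dx = 6 ln|(x + 7)|; ∫ Q/(x + 7)² dx = 49/(x + 7). Sum: 6 ln|(x + 7)| + 49/(x + 7) + C


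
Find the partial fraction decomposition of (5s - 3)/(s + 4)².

(5s - 3) = α(s + 4) + β. At s = -4: β = 5·(-4) - 3 = -23. Coeff of s: α = 5
Result: 5/(s + 4) - 23/(s + 4)²


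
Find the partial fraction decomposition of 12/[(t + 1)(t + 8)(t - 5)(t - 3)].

Using Heaviside cover-up: (1/14)/(t + 1) - (12/1001)/(t + 8) + (1/13)/(t - 5) - (3/22)/(t - 3)


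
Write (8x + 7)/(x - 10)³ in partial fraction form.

(8x + 7) = P(x - 10)² + Q(x - 10) + R. At x = 10: R = 8·10 + 7 = 87. Coefficients: P = 0, Q = 8
Result: 8/(x - 10)² + 87/(x - 10)³


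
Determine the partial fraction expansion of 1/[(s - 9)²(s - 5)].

Cover-up at s=5: C = 1/(5 - 9)² = 1/16. Cover-up at s=9: B = 1/(9 - 5) = 1/4. Comparing s² coeff: A = -C = -1/16
Result: (-1/16)/(s - 9) + (1/4)/(s - 9)² + (1/16)/(s - 5)


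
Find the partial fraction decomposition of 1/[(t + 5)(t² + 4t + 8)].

Cover-up at t = -5: P = 1/((-5)² + 4·(-5) + 8) = 1/13. Then Q = -P = -1/13, R = -P·(4 - 5) = 1/13
Result: (1/13)/(t + 5) - ((1/13)t - 1/13)/(t² + 4t + 8)


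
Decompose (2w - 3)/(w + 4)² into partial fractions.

(2w - 3) = α(w + 4) + β. At w = -4: β = 2·(-4) - 3 = -11. Coeff of w: α = 2
Result: 2/(w + 4) - 11/(w + 4)²


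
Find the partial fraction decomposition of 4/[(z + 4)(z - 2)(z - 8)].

Using cover-up method: P = 1/18, Q = -1/9, R = 1/18
Result: (1/18)/(z + 4) - (1/9)/(z - 2) + (1/18)/(z - 8)


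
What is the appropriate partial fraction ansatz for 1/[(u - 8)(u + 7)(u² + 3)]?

Two linear + quadratic: A/(u - 8) + B/(u + 7) + (Cu + D)/(u² + 3)


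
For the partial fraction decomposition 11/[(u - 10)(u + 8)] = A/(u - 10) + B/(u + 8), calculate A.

Cover-up at u = 10: A = 11/(10 + 8) = 11/18


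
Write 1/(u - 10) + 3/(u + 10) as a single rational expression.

Common denominator (u - 10)(u + 10). Numerator: 1(u + 10) + 3(u - 10) = (u + 10) + (3u - 30) = 4u - 20
Result: (4u - 20)/[(u - 10)(u + 10)]


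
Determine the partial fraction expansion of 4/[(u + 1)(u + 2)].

4/(u + 1)(u + 2) = P/(u + 1) + Q/(u + 2). P = 4/(-1 + 2) = 4, Q = 4/(-2 + 1) = -4
Result: 4/(u + 1) - 4/(u + 2)


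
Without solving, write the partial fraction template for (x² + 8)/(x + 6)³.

Repeated linear factor (power 3): A/(x + 6) + B/(x + 6)² + C/(x + 6)³


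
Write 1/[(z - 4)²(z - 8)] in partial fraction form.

Cover-up at z=8: γ = 1/(8 - 4)² = 1/16. Cover-up at z=4: β = 1/(4 - 8) = -1/4. Comparing z² coeff: α = -γ = -1/16
Result: (-1/16)/(z - 4) - (1/4)/(z - 4)² + (1/16)/(z - 8)


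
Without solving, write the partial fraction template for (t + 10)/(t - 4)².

Repeated linear factor: P/(t - 4) + Q/(t - 4)²


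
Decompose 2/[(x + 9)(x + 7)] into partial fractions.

2/(x + 9)(x + 7) = A/(x + 9) + B/(x + 7). A = 2/(-9 + 7) = -1, B = 2/(-7 + 9) = 1
Result: -1/(x + 9) + 1/(x + 7)


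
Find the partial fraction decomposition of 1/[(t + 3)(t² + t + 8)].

Cover-up at t = -3: α = 1/((-3)² + 1·(-3) + 8) = 1/14. Then β = -α = -1/14, γ = -α·(1 - 3) = 1/7
Result: (1/14)/(t + 3) - ((1/14)t - 1/7)/(t² + t + 8)


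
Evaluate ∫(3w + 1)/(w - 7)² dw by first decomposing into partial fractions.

Decompose: P = 3, Q = 3·7 + 1 = 22, so (3w + 1)/(w - 7)² = 3/(w - 7) + 22/(w - 7)². Integrate: ∫ P/(w - 7) dw = 3 ln|(w - 7)|; ∫ Q/(w - 7)² dw = -22/(w - 7). Sum: 3 ln|(w - 7)| - 22/(w - 7) + C


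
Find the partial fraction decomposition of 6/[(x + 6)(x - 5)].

6/(x + 6)(x - 5) = α/(x + 6) + β/(x - 5). α = 6/(-6 - 5) = -6/11, β = 6/(5 + 6) = 6/11
Result: (-6/11)/(x + 6) + (6/11)/(x - 5)


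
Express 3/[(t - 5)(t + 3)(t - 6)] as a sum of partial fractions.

Using cover-up method: α = -3/8, β = 1/24, γ = 1/3
Result: (-3/8)/(t - 5) + (1/24)/(t + 3) + (1/3)/(t - 6)


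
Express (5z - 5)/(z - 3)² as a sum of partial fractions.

(5z - 5) = P(z - 3) + Q. At z = 3: Q = 5·3 - 5 = 10. Coeff of z: P = 5
Result: 5/(z - 3) + 10/(z - 3)²


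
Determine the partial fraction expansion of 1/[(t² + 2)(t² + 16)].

Coefficient matching gives A = C = 0, B = 1/(16-2) = 1/14, D = -B = -1/14
Result: (1/14)/(t² + 2) - (1/14)/(t² + 16)


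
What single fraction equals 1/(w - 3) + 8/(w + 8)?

Common denominator (w - 3)(w + 8). Numerator: 1(w + 8) + 8(w - 3) = (w + 8) + (8w - 24) = 9w - 16
Result: (9w - 16)/[(w - 3)(w + 8)]


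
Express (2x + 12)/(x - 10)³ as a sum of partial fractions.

(2x + 12) = A(x - 10)² + B(x - 10) + C. At x = 10: C = 2·10 + 12 = 32. Coefficients: A = 0, B = 2
Result: 2/(x - 10)² + 32/(x - 10)³


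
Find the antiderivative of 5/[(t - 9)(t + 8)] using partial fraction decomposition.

Decompose: 5/[(t - 9)(t + 8)] = (5/17)/(t - 9) - (5/17)/(t + 8). Integrate each term: (5/17) ln|(t - 9)| - (5/17) ln|(t + 8)| + C


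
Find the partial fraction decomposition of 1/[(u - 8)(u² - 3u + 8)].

Cover-up at u = 8: A = 1/(8² - 3·8 + 8) = 1/48. Then B = -A = -1/48, C = -A·(-3 + 8) = -5/48
Result: (1/48)/(u - 8) - ((1/48)u + 5/48)/(u² - 3u + 8)


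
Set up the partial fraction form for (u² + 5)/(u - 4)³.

Repeated linear factor (power 3): P/(u - 4) + Q/(u - 4)² + R/(u - 4)³


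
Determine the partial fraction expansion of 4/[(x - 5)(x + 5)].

4/(x - 5)(x + 5) = α/(x - 5) + β/(x + 5). α = 4/(5 + 5) = 2/5, β = 4/(-5 - 5) = -2/5
Result: (2/5)/(x - 5) - (2/5)/(x + 5)


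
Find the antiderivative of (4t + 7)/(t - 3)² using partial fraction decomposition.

Decompose: α = 4, β = 4·3 + 7 = 19, so (4t + 7)/(t - 3)² = 4/(t - 3) + 19/(t - 3)². Integrate: ∫ α/(t - 3) dt = 4 ln|(t - 3)|; ∫ β/(t - 3)² dt = -19/(t - 3). Sum: 4 ln|(t - 3)| - 19/(t - 3) + C


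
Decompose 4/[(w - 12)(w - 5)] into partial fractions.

4/(w - 12)(w - 5) = P/(w - 12) + Q/(w - 5). P = 4/(12 - 5) = 4/7, Q = 4/(5 - 12) = -4/7
Result: (4/7)/(w - 12) - (4/7)/(w - 5)


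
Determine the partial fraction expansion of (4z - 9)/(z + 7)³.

(4z - 9) = P(z + 7)² + Q(z + 7) + R. At z = -7: R = 4·(-7) - 9 = -37. Coefficients: P = 0, Q = 4
Result: 4/(z + 7)² - 37/(z + 7)³


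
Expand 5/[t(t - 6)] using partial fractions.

5/t(t - 6) = α/t + β/(t - 6). α = 5/(0 - 6) = -5/6, β = 5/(6 - 0) = 5/6
Result: (-5/6)/t + (5/6)/(t - 6)


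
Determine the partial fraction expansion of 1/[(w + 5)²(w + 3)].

Cover-up at w=-3: γ = 1/(-3 + 5)² = 1/4. Cover-up at w=-5: β = 1/(-5 + 3) = -1/2. Comparing w² coeff: α = -γ = -1/4
Result: (-1/4)/(w + 5) - (1/2)/(w + 5)² + (1/4)/(w + 3)


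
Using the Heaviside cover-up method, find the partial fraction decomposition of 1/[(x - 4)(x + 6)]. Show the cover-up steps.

Cover (x - 4): set x=4, get P = 1/(4 + 6) = 1/10. Cover (x + 6): set x=-6, get Q = 1/(-6 - 4) = -1/10.
Result: (1/10)/(x - 4) - (1/10)/(x + 6)


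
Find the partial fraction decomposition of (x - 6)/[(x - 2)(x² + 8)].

At x=2: A = (1·2 - 6)/(2² + 8) = -1/3. B = -A = 1/3, C = 1 - 2·A = 5/3
Result: (-1/3)/(x - 2) + ((1/3)x + 5/3)/(x² + 8)


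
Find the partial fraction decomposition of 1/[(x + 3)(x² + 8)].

Cover-up at x = -3: A = 1/((-3)² + 8) = 1/17. Then B = -A = -1/17, C = -A·(0 - 3) = 3/17
Result: (1/17)/(x + 3) - ((1/17)x - 3/17)/(x² + 8)


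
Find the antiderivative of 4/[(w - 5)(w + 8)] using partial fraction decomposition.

Decompose: 4/[(w - 5)(w + 8)] = (4/13)/(w - 5) - (4/13)/(w + 8). Integrate each term: (4/13) ln|(w - 5)| - (4/13) ln|(w + 8)| + C


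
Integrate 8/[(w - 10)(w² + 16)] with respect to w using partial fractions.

Cover-up at w=10: A = 8/(10²+16) = 2/29. Coeff matching: B = -2/29, C = -20/29. Decomposition: (2/29)/(w - 10) - ((2/29)w + 20/29)/(w² + 16). Integrate: linear → ln, quadratic → (1/2)ln + arctan: (2/29) ln|(w - 10)| - (1/29) ln(w² + 16) - (5/29) arctan(w/4) + C


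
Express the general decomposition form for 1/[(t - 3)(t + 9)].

Distinct linear factors: A/(t - 3) + B/(t + 9)


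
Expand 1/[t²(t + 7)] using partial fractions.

Cover-up at t=-7: R = 1/(-7 - 0)² = 1/49. Cover-up at t=0: Q = 1/(0 + 7) = 1/7. Comparing t² coeff: P = -R = -1/49
Result: (-1/49)/t + (1/7)/t² + (1/49)/(t + 7)


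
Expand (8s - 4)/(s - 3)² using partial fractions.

(8s - 4) = α(s - 3) + β. At s = 3: β = 8·3 - 4 = 20. Coeff of s: α = 8
Result: 8/(s - 3) + 20/(s - 3)²


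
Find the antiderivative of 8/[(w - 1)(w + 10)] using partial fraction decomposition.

Decompose: 8/[(w - 1)(w + 10)] = (8/11)/(w - 1) - (8/11)/(w + 10). Integrate each term: (8/11) ln|(w - 1)| - (8/11) ln|(w + 10)| + C


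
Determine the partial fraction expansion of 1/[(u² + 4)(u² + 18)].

Coefficient matching gives P = R = 0, Q = 1/(18-4) = 1/14, S = -Q = -1/14
Result: (1/14)/(u² + 4) - (1/14)/(u² + 18)


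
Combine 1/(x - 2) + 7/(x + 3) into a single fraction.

Common denominator (x - 2)(x + 3). Numerator: 1(x + 3) + 7(x - 2) = (x + 3) + (7x - 14) = 8x - 11
Result: (8x - 11)/[(x - 2)(x + 3)]


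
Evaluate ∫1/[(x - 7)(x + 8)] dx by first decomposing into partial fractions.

Decompose: 1/[(x - 7)(x + 8)] = (1/15)/(x - 7) - (1/15)/(x + 8). Integrate each term: (1/15) ln|(x - 7)| - (1/15) ln|(x + 8)| + C


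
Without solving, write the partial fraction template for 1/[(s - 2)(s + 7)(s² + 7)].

Two linear + quadratic: P/(s - 2) + Q/(s + 7) + (Rs + S)/(s² + 7)


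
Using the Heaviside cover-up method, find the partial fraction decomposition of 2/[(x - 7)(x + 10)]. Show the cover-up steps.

Cover (x - 7): set x=7, get P = 2/(7 + 10) = 2/17. Cover (x + 10): set x=-10, get Q = 2/(-10 - 7) = -2/17.
Result: (2/17)/(x - 7) - (2/17)/(x + 10)


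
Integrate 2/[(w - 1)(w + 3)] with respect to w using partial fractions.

Decompose: 2/[(w - 1)(w + 3)] = (1/2)/(w - 1) - (1/2)/(w + 3). Integrate each term: (1/2) ln|(w - 1)| - (1/2) ln|(w + 3)| + C


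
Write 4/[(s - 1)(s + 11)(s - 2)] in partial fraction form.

Using cover-up method: P = -1/3, Q = 1/39, R = 4/13
Result: (-1/3)/(s - 1) + (1/39)/(s + 11) + (4/13)/(s - 2)


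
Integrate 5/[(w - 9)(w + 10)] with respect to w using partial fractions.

Decompose: 5/[(w - 9)(w + 10)] = (5/19)/(w - 9) - (5/19)/(w + 10). Integrate each term: (5/19) ln|(w - 9)| - (5/19) ln|(w + 10)| + C


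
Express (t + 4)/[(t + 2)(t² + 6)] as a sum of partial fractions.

At t=-2: P = (1·(-2) + 4)/((-2)² + 6) = 1/5. Q = -P = -1/5, R = 1 - (-2)·P = 7/5
Result: (1/5)/(t + 2) - ((1/5)t - 7/5)/(t² + 6)


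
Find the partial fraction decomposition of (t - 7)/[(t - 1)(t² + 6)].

At t=1: α = (1·1 - 7)/(1² + 6) = -6/7. β = -α = 6/7, γ = 1 - 1·α = 13/7
Result: (-6/7)/(t - 1) + ((6/7)t + 13/7)/(t² + 6)


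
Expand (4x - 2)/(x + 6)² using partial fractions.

(4x - 2) = P(x + 6) + Q. At x = -6: Q = 4·(-6) - 2 = -26. Coeff of x: P = 4
Result: 4/(x + 6) - 26/(x + 6)²


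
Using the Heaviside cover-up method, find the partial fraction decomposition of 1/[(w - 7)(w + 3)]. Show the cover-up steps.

Cover (w - 7): set w=7, get A = 1/(7 + 3) = 1/10. Cover (w + 3): set w=-3, get B = 1/(-3 - 7) = -1/10.
Result: (1/10)/(w - 7) - (1/10)/(w + 3)


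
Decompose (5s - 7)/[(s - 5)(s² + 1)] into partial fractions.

At s=5: A = (5·5 - 7)/(5² + 1) = 9/13. B = -A = -9/13, C = 5 - 5·A = 20/13
Result: (9/13)/(s - 5) - ((9/13)s - 20/13)/(s² + 1)


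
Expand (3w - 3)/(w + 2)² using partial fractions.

(3w - 3) = A(w + 2) + B. At w = -2: B = 3·(-2) - 3 = -9. Coeff of w: A = 3
Result: 3/(w + 2) - 9/(w + 2)²


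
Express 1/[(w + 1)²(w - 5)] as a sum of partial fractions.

Cover-up at w=5: γ = 1/(5 + 1)² = 1/36. Cover-up at w=-1: β = 1/(-1 - 5) = -1/6. Comparing w² coeff: α = -γ = -1/36
Result: (-1/36)/(w + 1) - (1/6)/(w + 1)² + (1/36)/(w - 5)


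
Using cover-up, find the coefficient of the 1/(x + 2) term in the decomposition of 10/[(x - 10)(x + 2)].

Cover (x + 2), set x=-2: 10/((x - 10) at x=-2) = 10/(-12) = -5/6


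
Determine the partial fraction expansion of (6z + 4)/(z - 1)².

(6z + 4) = α(z - 1) + β. At z = 1: β = 6·1 + 4 = 10. Coeff of z: α = 6
Result: 6/(z - 1) + 10/(z - 1)²


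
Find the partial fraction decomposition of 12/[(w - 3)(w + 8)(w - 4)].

Using cover-up method: P = -12/11, Q = 1/11, R = 1
Result: (-12/11)/(w - 3) + (1/11)/(w + 8) + 1/(w - 4)


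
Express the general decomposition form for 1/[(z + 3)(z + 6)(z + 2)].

Three distinct linear factors: A/(z + 3) + B/(z + 6) + C/(z + 2)


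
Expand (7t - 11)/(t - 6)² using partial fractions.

(7t - 11) = α(t - 6) + β. At t = 6: β = 7·6 - 11 = 31. Coeff of t: α = 7
Result: 7/(t - 6) + 31/(t - 6)²


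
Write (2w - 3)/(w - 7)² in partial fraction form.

(2w - 3) = α(w - 7) + β. At w = 7: β = 2·7 - 3 = 11. Coeff of w: α = 2
Result: 2/(w - 7) + 11/(w - 7)²


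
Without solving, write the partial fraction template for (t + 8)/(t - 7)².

Repeated linear factor: P/(t - 7) + Q/(t - 7)²


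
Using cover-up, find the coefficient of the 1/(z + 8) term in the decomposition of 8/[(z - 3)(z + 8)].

Cover (z + 8), set z=-8: 8/((z - 3) at z=-8) = 8/(-11) = -8/11


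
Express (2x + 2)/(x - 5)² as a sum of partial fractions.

(2x + 2) = α(x - 5) + β. At x = 5: β = 2·5 + 2 = 12. Coeff of x: α = 2
Result: 2/(x - 5) + 12/(x - 5)²


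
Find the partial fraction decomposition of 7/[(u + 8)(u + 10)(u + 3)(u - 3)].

Using Heaviside cover-up: (7/110)/(u + 8) - (1/26)/(u + 10) - (1/30)/(u + 3) + (7/858)/(u - 3)


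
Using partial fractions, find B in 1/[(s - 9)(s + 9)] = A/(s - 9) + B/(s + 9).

Cover-up at s = -9: B = 1/(-9 - 9) = -1/18


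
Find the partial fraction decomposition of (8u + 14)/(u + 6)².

(8u + 14) = α(u + 6) + β. At u = -6: β = 8·(-6) + 14 = -34. Coeff of u: α = 8
Result: 8/(u + 6) - 34/(u + 6)²


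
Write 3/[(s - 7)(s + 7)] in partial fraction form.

3/(s - 7)(s + 7) = α/(s - 7) + β/(s + 7). α = 3/(7 + 7) = 3/14, β = 3/(-7 - 7) = -3/14
Result: (3/14)/(s - 7) - (3/14)/(s + 7)


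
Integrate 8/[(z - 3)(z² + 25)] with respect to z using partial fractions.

Cover-up at z=3: P = 8/(3²+25) = 4/17. Coeff matching: Q = -4/17, R = -12/17. Decomposition: (4/17)/(z - 3) - ((4/17)z + 12/17)/(z² + 25). Integrate: linear → ln, quadratic → (1/2)ln + arctan: (4/17) ln|(z - 3)| - (2/17) ln(z² + 25) - (12/85) arctan(z/5) + C


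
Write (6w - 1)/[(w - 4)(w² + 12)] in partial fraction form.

At w=4: P = (6·4 - 1)/(4² + 12) = 23/28. Q = -P = -23/28, R = 6 - 4·P = 19/7
Result: (23/28)/(w - 4) - ((23/28)w - 19/7)/(w² + 12)


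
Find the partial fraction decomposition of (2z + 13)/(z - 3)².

(2z + 13) = α(z - 3) + β. At z = 3: β = 2·3 + 13 = 19. Coeff of z: α = 2
Result: 2/(z - 3) + 19/(z - 3)²


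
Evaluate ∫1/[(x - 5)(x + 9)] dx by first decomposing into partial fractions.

Decompose: 1/[(x - 5)(x + 9)] = (1/14)/(x - 5) - (1/14)/(x + 9). Integrate each term: (1/14) ln|(x - 5)| - (1/14) ln|(x + 9)| + C


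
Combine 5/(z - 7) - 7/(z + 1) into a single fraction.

Common denominator (z - 7)(z + 1). Numerator: 5(z + 1) - 7(z - 7) = (5z + 5) - (7z - 49) = -2z + 54
Result: (-2z + 54)/[(z - 7)(z + 1)]


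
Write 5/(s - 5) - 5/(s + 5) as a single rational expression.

Common denominator (s - 5)(s + 5). Numerator: 5(s + 5) - 5(s - 5) = (5s + 25) - (5s - 25) = 50
Result: (50)/[(s - 5)(s + 5)]


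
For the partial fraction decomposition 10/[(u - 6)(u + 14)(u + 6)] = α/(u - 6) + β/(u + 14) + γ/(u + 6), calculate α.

Cover-up at u = 6: α = 10/[(6 + 14)(6 + 6)] = 10/[(20)(12)] = 10/240 = 1/24


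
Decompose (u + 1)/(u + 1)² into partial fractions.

(u + 1) = α(u + 1) + β. At u = -1: β = 1·(-1) + 1 = 0. Coeff of u: α = 1
Result: 1/(u + 1)


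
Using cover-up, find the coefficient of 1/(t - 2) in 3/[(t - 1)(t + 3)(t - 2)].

Cover (t - 2), set t=2: 3/[(2 - 1)(2 + 3)] = 3/5


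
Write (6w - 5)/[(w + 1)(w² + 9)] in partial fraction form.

At w=-1: P = (6·(-1) - 5)/((-1)² + 9) = -11/10. Q = -P = 11/10, R = 6 - (-1)·P = 49/10
Result: (-11/10)/(w + 1) + ((11/10)w + 49/10)/(w² + 9)


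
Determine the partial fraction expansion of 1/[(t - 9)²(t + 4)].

Cover-up at t=-4: C = 1/(-4 - 9)² = 1/169. Cover-up at t=9: B = 1/(9 + 4) = 1/13. Comparing t² coeff: A = -C = -1/169
Result: (-1/169)/(t - 9) + (1/13)/(t - 9)² + (1/169)/(t + 4)


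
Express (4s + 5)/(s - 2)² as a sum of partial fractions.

(4s + 5) = α(s - 2) + β. At s = 2: β = 4·2 + 5 = 13. Coeff of s: α = 4
Result: 4/(s - 2) + 13/(s - 2)²


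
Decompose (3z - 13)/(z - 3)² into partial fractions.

(3z - 13) = α(z - 3) + β. At z = 3: β = 3·3 - 13 = -4. Coeff of z: α = 3
Result: 3/(z - 3) - 4/(z - 3)²


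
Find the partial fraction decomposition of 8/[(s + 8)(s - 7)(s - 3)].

Using cover-up method: P = 8/165, Q = 2/15, R = -2/11
Result: (8/165)/(s + 8) + (2/15)/(s - 7) - (2/11)/(s - 3)


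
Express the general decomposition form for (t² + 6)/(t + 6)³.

Repeated linear factor (power 3): P/(t + 6) + Q/(t + 6)² + R/(t + 6)³


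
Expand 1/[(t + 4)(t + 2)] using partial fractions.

1/(t + 4)(t + 2) = P/(t + 4) + Q/(t + 2). P = 1/(-4 + 2) = -1/2, Q = 1/(-2 + 4) = 1/2
Result: (-1/2)/(t + 4) + (1/2)/(t + 2)


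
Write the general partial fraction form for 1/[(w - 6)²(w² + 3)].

Repeated linear + quadratic: P/(w - 6) + Q/(w - 6)² + (Rw + S)/(w² + 3)


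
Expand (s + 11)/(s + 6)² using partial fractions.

(s + 11) = P(s + 6) + Q. At s = -6: Q = 1·(-6) + 11 = 5. Coeff of s: P = 1
Result: 1/(s + 6) + 5/(s + 6)²


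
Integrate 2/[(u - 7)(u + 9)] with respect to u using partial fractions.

Decompose: 2/[(u - 7)(u + 9)] = (1/8)/(u - 7) - (1/8)/(u + 9). Integrate each term: (1/8) ln|(u - 7)| - (1/8) ln|(u + 9)| + C


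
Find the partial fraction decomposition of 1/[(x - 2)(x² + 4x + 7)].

Cover-up at x = 2: A = 1/(2² + 4·2 + 7) = 1/19. Then B = -A = -1/19, C = -A·(4 + 2) = -6/19
Result: (1/19)/(x - 2) - ((1/19)x + 6/19)/(x² + 4x + 7)


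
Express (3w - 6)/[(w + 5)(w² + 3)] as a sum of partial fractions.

At w=-5: A = (3·(-5) - 6)/((-5)² + 3) = -3/4. B = -A = 3/4, C = 3 - (-5)·A = -3/4
Result: (-3/4)/(w + 5) + ((3/4)w - 3/4)/(w² + 3)


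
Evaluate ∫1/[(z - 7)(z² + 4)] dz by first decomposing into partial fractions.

Cover-up at z=7: P = 1/(7²+4) = 1/53. Coeff matching: Q = -1/53, R = -7/53. Decomposition: (1/53)/(z - 7) - ((1/53)z + 7/53)/(z² + 4). Integrate: linear → ln, quadratic → (1/2)ln + arctan: (1/53) ln|(z - 7)| - (1/106) ln(z² + 4) - (7/106) arctan(z/2) + C


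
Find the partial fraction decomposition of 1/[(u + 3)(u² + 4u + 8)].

Cover-up at u = -3: α = 1/((-3)² + 4·(-3) + 8) = 1/5. Then β = -α = -1/5, γ = -α·(4 - 3) = -1/5
Result: (1/5)/(u + 3) - ((1/5)u + 1/5)/(u² + 4u + 8)


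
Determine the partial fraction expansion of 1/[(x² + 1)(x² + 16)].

Coefficient matching gives P = R = 0, Q = 1/(16-1) = 1/15, S = -Q = -1/15
Result: (1/15)/(x² + 1) - (1/15)/(x² + 16)


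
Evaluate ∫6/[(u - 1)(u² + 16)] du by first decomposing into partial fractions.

Cover-up at u=1: α = 6/(1²+16) = 6/17. Coeff matching: β = -6/17, γ = -6/17. Decomposition: (6/17)/(u - 1) - ((6/17)u + 6/17)/(u² + 16). Integrate: linear → ln, quadratic → (1/2)ln + arctan: (6/17) ln|(u - 1)| - (3/17) ln(u² + 16) - (3/34) arctan(u/4) + C


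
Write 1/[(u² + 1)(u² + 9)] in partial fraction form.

Coefficient matching gives P = R = 0, Q = 1/(9-1) = 1/8, S = -Q = -1/8
Result: (1/8)/(u² + 1) - (1/8)/(u² + 9)


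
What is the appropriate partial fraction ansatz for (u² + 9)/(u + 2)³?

Repeated linear factor (power 3): A/(u + 2) + B/(u + 2)² + C/(u + 2)³


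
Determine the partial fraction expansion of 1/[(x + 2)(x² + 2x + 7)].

Cover-up at x = -2: A = 1/((-2)² + 2·(-2) + 7) = 1/7. Then B = -A = -1/7, C = -A·(2 - 2) = 0
Result: (1/7)/(x + 2) - ((1/7)x)/(x² + 2x + 7)


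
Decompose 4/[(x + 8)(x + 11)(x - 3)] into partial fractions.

Using cover-up method: α = -4/33, β = 2/21, γ = 2/77
Result: (-4/33)/(x + 8) + (2/21)/(x + 11) + (2/77)/(x - 3)


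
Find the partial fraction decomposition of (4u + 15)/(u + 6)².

(4u + 15) = P(u + 6) + Q. At u = -6: Q = 4·(-6) + 15 = -9. Coeff of u: P = 4
Result: 4/(u + 6) - 9/(u + 6)²


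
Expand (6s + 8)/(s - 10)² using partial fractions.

(6s + 8) = α(s - 10) + β. At s = 10: β = 6·10 + 8 = 68. Coeff of s: α = 6
Result: 6/(s - 10) + 68/(s - 10)²


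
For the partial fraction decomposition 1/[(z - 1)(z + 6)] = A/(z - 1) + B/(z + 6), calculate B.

Cover-up at z = -6: B = 1/(-6 - 1) = -1/7


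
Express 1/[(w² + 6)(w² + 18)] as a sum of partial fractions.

Coefficient matching gives A = C = 0, B = 1/(18-6) = 1/12, D = -B = -1/12
Result: (1/12)/(w² + 6) - (1/12)/(w² + 18)


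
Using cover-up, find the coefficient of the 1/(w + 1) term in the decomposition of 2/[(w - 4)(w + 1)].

Cover (w + 1), set w=-1: 2/((w - 4) at w=-1) = 2/(-5) = -2/5


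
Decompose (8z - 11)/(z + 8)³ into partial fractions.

(8z - 11) = A(z + 8)² + B(z + 8) + C. At z = -8: C = 8·(-8) - 11 = -75. Coefficients: A = 0, B = 8
Result: 8/(z + 8)² - 75/(z + 8)³


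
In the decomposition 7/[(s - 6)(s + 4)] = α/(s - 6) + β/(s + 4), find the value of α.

Cover-up at s = 6: α = 7/(6 + 4) = 7/10


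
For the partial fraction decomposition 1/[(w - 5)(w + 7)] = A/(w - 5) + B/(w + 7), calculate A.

Cover-up at w = 5: A = 1/(5 + 7) = 1/12


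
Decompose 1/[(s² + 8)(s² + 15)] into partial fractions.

Coefficient matching gives A = C = 0, B = 1/(15-8) = 1/7, D = -B = -1/7
Result: (1/7)/(s² + 8) - (1/7)/(s² + 15)


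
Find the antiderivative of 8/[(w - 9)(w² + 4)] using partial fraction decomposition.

Cover-up at w=9: α = 8/(9²+4) = 8/85. Coeff matching: β = -8/85, γ = -72/85. Decomposition: (8/85)/(w - 9) - ((8/85)w + 72/85)/(w² + 4). Integrate: linear → ln, quadratic → (1/2)ln + arctan: (8/85) ln|(w - 9)| - (4/85) ln(w² + 4) - (36/85) arctan(w/2) + C


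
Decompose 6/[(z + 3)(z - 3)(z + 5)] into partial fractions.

Using cover-up method: α = -1/2, β = 1/8, γ = 3/8
Result: (-1/2)/(z + 3) + (1/8)/(z - 3) + (3/8)/(z + 5)


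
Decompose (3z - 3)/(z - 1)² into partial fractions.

(3z - 3) = P(z - 1) + Q. At z = 1: Q = 3·1 - 3 = 0. Coeff of z: P = 3
Result: 3/(z - 1)


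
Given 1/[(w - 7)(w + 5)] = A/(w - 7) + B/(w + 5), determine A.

Cover-up at w = 7: A = 1/(7 + 5) = 1/12


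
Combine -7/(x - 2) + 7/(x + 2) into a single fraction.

Common denominator (x - 2)(x + 2). Numerator: -7(x + 2) + 7(x - 2) = (-7x - 14) + (7x - 14) = -28
Result: (-28)/[(x - 2)(x + 2)]


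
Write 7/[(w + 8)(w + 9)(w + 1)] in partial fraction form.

Using cover-up method: α = -1, β = 7/8, γ = 1/8
Result: -1/(w + 8) + (7/8)/(w + 9) + (1/8)/(w + 1)


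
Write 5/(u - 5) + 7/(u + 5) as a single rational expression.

Common denominator (u - 5)(u + 5). Numerator: 5(u + 5) + 7(u - 5) = (5u + 25) + (7u - 35) = 12u - 10
Result: (12u - 10)/[(u - 5)(u + 5)]


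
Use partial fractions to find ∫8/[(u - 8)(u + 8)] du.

Decompose: 8/[(u - 8)(u + 8)] = (1/2)/(u - 8) - (1/2)/(u + 8). Integrate each term: (1/2) ln|(u - 8)| - (1/2) ln|(u + 8)| + C


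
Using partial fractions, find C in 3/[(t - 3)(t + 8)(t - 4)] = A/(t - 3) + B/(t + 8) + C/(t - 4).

Cover-up at t = 4: C = 3/[(4 - 3)(4 + 8)] = 3/[(1)(12)] = 3/12 = 1/4


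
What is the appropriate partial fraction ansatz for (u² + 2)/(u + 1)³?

Repeated linear factor (power 3): A/(u + 1) + B/(u + 1)² + C/(u + 1)³


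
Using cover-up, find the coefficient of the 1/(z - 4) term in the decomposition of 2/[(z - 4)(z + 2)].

Cover (z - 4), set z=4: 2/((z + 2) at z=4) = 2/(6) = 1/3


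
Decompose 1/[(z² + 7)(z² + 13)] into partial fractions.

Coefficient matching gives α = γ = 0, β = 1/(13-7) = 1/6, δ = -β = -1/6
Result: (1/6)/(z² + 7) - (1/6)/(z² + 13)


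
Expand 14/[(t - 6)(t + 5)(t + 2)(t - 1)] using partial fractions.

Using Heaviside cover-up: (7/220)/(t - 6) - (7/99)/(t + 5) + (7/36)/(t + 2) - (7/45)/(t - 1)


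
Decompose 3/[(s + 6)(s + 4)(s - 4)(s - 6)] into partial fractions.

Using Heaviside cover-up: (-1/80)/(s + 6) + (3/160)/(s + 4) - (3/160)/(s - 4) + (1/80)/(s - 6)


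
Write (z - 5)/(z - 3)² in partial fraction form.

(z - 5) = P(z - 3) + Q. At z = 3: Q = 1·3 - 5 = -2. Coeff of z: P = 1
Result: 1/(z - 3) - 2/(z - 3)²


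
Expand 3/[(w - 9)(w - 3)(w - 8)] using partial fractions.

Using cover-up method: α = 1/2, β = 1/10, γ = -3/5
Result: (1/2)/(w - 9) + (1/10)/(w - 3) - (3/5)/(w - 8)


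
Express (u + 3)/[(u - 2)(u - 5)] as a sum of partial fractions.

At u=2: P = (1·2 + 3)/(2 - 5) = -5/3. At u=5: Q = (1·5 + 3)/(5 - 2) = 8/3
Result: (-5/3)/(u - 2) + (8/3)/(u - 5)


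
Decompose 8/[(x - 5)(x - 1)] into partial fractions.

8/(x - 5)(x - 1) = α/(x - 5) + β/(x - 1). α = 8/(5 - 1) = 2, β = 8/(1 - 5) = -2
Result: 2/(x - 5) - 2/(x - 1)


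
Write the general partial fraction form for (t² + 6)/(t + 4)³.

Repeated linear factor (power 3): α/(t + 4) + β/(t + 4)² + γ/(t + 4)³


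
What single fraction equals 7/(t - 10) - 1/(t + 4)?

Common denominator (t - 10)(t + 4). Numerator: 7(t + 4) - 1(t - 10) = (7t + 28) - (t - 10) = 6t + 38
Result: (6t + 38)/[(t - 10)(t + 4)]


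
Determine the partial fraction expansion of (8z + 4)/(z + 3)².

(8z + 4) = P(z + 3) + Q. At z = -3: Q = 8·(-3) + 4 = -20. Coeff of z: P = 8
Result: 8/(z + 3) - 20/(z + 3)²


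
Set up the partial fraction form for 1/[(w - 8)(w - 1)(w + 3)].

Three distinct linear factors: P/(w - 8) + Q/(w - 1) + R/(w + 3)


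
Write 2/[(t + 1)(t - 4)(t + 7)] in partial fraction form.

Using cover-up method: P = -1/15, Q = 2/55, R = 1/33
Result: (-1/15)/(t + 1) + (2/55)/(t - 4) + (1/33)/(t + 7)
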